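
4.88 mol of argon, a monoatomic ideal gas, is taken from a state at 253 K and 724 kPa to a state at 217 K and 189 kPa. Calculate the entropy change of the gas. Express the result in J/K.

ΔS = nC_p ln(T₂/T₁) − nR ln(P₂/P₁), with C_p = 5R/2 = 20.79 J mol⁻¹ K⁻¹ for a monoatomic ideal gas.
ΔS = 4.88 × [20.79 × ln(217/253) − 8.314 × ln(189/724)] = 38.9 J/K.

ΔS = 38.9 J/K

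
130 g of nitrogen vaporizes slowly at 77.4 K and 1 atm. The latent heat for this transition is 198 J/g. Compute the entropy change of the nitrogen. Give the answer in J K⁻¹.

Heat absorbed by the substance: Q = mL = 130 × 198 = 25740 J.
At constant T, ΔS = Q_rev/T = 25740 / 77.4 = 333 J/K.

ΔS = 333 J/K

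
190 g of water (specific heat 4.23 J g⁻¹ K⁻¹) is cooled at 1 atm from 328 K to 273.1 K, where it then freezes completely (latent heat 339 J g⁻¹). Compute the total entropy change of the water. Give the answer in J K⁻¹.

ΔS = -383 J/K

Cooling step: ΔS₁ = m c ln(T_tr/T_i) = 190 × 4.23 × ln(273.1/328) = -147.2 J/K.
Phase change: ΔS₂ = −mL/T_tr = −190 × 339 / 273.1 = -235.8 J/K.
ΔS_total = (-147.2) + (-235.8) = -383 J/K.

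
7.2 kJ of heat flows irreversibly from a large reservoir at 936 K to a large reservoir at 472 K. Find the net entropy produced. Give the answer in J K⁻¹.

ΔS_hot = −Q/T_H = −7200/936 = -7.692 J/K and ΔS_cold = +Q/T_C = 7200/472 = 15.25 J/K.
ΔS_total = -7.692 + 15.25 = 7.56 J/K, positive as the second law requires.

ΔS_total = 7.56 J/K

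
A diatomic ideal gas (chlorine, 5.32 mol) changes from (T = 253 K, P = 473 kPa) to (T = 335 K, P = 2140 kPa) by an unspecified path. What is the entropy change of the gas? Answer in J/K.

ΔS = nC_p ln(T₂/T₁) − nR ln(P₂/P₁), with C_p = 7R/2 = 29.1 J mol⁻¹ K⁻¹ for a diatomic ideal gas.
ΔS = 5.32 × [29.1 × ln(335/253) − 8.314 × ln(2140/473)] = -23.3 J/K.

ΔS = -23.3 J/K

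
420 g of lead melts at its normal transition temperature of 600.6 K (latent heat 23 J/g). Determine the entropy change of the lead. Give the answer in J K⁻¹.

Heat absorbed by the substance: Q = mL = 420 × 23 = 9660 J.
At constant T, ΔS = Q_rev/T = 9660 / 600.6 = 16.1 J/K.

ΔS = 16.1 J/K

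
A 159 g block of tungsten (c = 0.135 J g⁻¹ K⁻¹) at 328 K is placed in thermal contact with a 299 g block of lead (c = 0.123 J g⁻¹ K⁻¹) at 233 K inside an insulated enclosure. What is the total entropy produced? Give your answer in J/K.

Energy balance: T_f = (m₁c₁T₁ + m₂c₂T₂)/(m₁c₁ + m₂c₂) = 268.01 K.
ΔS₁ = m₁c₁ ln(T_f/T₁) = 21.465 × ln(268.01/328) = -4.336 J/K.
ΔS₂ = m₂c₂ ln(T_f/T₂) = 36.777 × ln(268.01/233) = 5.149 J/K.
ΔS_total = -4.336 + 5.149 = 0.813 J/K.

ΔS_total = 0.813 J/K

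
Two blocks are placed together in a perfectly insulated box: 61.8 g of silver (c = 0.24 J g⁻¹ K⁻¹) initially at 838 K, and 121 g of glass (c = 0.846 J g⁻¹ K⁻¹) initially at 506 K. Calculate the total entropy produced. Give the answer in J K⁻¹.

Energy balance: T_f = (m₁c₁T₁ + m₂c₂T₂)/(m₁c₁ + m₂c₂) = 548.02 K.
ΔS₁ = m₁c₁ ln(T_f/T₁) = 14.832 × ln(548.02/838) = -6.299 J/K.
ΔS₂ = m₂c₂ ln(T_f/T₂) = 102.366 × ln(548.02/506) = 8.166 J/K.
ΔS_total = -6.299 + 8.166 = 1.87 J/K.

ΔS_total = 1.87 J/K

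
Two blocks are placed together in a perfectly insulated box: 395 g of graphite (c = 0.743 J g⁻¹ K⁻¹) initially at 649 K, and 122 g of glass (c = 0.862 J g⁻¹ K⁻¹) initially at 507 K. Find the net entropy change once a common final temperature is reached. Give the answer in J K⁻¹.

Energy balance: T_f = (m₁c₁T₁ + m₂c₂T₂)/(m₁c₁ + m₂c₂) = 611.54 K.
ΔS₁ = m₁c₁ ln(T_f/T₁) = 293.485 × ln(611.54/649) = -17.45 J/K.
ΔS₂ = m₂c₂ ln(T_f/T₂) = 105.164 × ln(611.54/507) = 19.72 J/K.
ΔS_total = -17.45 + 19.72 = 2.27 J/K.

ΔS_total = 2.27 J/K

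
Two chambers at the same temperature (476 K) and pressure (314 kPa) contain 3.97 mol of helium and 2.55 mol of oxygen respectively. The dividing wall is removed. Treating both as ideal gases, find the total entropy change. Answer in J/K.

Mole fractions: x_A = 3.97/6.52 = 0.609, x_B = 0.391.
ΔS_mix = −R(n_A ln x_A + n_B ln x_B) = −8.314 × (3.97 ln 0.609 + 2.55 ln 0.391) = 36.3 J/K.

ΔS_mix = 36.3 J/K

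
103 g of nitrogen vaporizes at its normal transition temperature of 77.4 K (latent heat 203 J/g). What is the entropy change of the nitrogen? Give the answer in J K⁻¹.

ΔS = 270 J/K

Heat absorbed by the substance: Q = mL = 103 × 203 = 20909 J.
At constant T, ΔS = Q_rev/T = 20909 / 77.4 = 270 J/K.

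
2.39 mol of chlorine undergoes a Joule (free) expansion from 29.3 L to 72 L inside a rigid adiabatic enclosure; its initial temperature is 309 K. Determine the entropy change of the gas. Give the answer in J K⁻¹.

ΔS_gas = 17.9 J/K

For an ideal gas in free expansion Q = 0 and W = 0, so T is unchanged.
Entropy is a state function; using a reversible isothermal path, ΔS_gas = nR ln(V₂/V₁) = 2.39 × 8.314 × ln(72/29.3) = 17.9 J/K.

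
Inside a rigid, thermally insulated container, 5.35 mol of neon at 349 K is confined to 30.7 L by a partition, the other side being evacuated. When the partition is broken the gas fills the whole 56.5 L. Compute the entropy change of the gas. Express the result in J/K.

ΔS_gas = 27.1 J/K

For an ideal gas in free expansion Q = 0 and W = 0, so T is unchanged.
Entropy is a state function; using a reversible isothermal path, ΔS_gas = nR ln(V₂/V₁) = 5.35 × 8.314 × ln(56.5/30.7) = 27.1 J/K.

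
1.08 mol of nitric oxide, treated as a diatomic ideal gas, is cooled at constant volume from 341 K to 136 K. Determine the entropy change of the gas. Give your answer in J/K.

ΔS = -20.6 J/K

At constant volume, ΔS = nC_V ln(T₂/T₁) with C_V = 5R/2 = 20.79 J mol⁻¹ K⁻¹.
ΔS = 1.08 × 20.79 × ln(136/341) = -20.6 J/K.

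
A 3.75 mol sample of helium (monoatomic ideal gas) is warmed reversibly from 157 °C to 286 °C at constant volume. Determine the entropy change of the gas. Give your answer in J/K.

ΔS = 12.3 J/K

In kelvin: T₁ = 430.15 K, T₂ = 559.15 K. At constant volume, ΔS = nC_V ln(T₂/T₁) with C_V = 3R/2 = 12.47 J mol⁻¹ K⁻¹.
ΔS = 3.75 × 12.47 × ln(559.15/430.15) = 12.3 J/K.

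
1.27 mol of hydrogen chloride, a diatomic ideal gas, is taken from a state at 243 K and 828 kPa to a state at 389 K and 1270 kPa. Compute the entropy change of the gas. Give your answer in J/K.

ΔS = nC_p ln(T₂/T₁) − nR ln(P₂/P₁), with C_p = 7R/2 = 29.1 J mol⁻¹ K⁻¹ for a diatomic ideal gas.
ΔS = 1.27 × [29.1 × ln(389/243) − 8.314 × ln(1270/828)] = 12.9 J/K.

ΔS = 12.9 J/K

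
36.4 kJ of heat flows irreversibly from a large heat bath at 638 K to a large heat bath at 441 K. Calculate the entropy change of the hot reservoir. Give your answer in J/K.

ΔS_hot = -57.1 J/K

The hot reservoir loses heat Q, so ΔS_hot = −Q/T_H = −36400/638 = -57.1 J/K.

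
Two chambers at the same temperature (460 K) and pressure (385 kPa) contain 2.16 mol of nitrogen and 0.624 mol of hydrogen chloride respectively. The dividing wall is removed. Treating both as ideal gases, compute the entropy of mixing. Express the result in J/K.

ΔS_mix = 12.3 J/K

Mole fractions: x_A = 2.16/2.78 = 0.776, x_B = 0.224.
ΔS_mix = −R(n_A ln x_A + n_B ln x_B) = −8.314 × (2.16 ln 0.776 + 0.624 ln 0.224) = 12.3 J/K.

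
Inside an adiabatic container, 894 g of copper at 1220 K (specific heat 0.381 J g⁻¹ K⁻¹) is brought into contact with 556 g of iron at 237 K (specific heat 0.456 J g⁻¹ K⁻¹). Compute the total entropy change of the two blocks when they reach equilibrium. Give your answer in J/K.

ΔS_total = 165 J/K

Energy balance: T_f = (m₁c₁T₁ + m₂c₂T₂)/(m₁c₁ + m₂c₂) = 800.53 K.
ΔS₁ = m₁c₁ ln(T_f/T₁) = 340.614 × ln(800.53/1220) = -143.5 J/K.
ΔS₂ = m₂c₂ ln(T_f/T₂) = 253.536 × ln(800.53/237) = 308.6 J/K.
ΔS_total = -143.5 + 308.6 = 165 J/K.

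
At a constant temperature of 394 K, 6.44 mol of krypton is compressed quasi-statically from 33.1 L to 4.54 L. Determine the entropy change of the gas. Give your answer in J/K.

ΔS_gas = -106 J/K

For an isothermal ideal gas ΔS_gas = nR ln(V₂/V₁) = 6.44 × 8.314 × ln(4.54/33.1) = -106 J/K.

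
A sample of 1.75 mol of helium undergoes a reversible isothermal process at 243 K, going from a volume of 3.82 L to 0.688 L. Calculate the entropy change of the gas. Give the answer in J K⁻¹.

For an isothermal ideal gas ΔS_gas = nR ln(V₂/V₁) = 1.75 × 8.314 × ln(0.688/3.82) = -24.9 J/K.

ΔS_gas = -24.9 J/K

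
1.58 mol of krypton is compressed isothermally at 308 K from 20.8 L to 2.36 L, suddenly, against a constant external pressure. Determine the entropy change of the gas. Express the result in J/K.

Entropy is a state function, so ΔS_gas depends only on the end states.
For an isothermal ideal gas ΔS_gas = nR ln(V₂/V₁) = 1.58 × 8.314 × ln(2.36/20.8) = -28.6 J/K.

ΔS_gas = -28.6 J/K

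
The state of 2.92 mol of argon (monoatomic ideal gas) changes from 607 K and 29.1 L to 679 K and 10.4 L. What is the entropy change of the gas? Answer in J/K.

ΔS = -20.9 J/K

Entropy is a state function: ΔS = nC_V ln(T₂/T₁) + nR ln(V₂/V₁), with C_V = 3R/2 = 12.47 J mol⁻¹ K⁻¹ for a monoatomic ideal gas.
ΔS = 2.92 × [12.47 × ln(679/607) + 8.314 × ln(10.4/29.1)] = -20.9 J/K.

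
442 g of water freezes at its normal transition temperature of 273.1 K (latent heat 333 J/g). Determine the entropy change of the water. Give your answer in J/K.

Heat released by the substance: Q = −mL = −442 × 333 = −147186 J.
At constant T, ΔS = Q_rev/T = −147186 / 273.1 = -539 J/K.

ΔS = -539 J/K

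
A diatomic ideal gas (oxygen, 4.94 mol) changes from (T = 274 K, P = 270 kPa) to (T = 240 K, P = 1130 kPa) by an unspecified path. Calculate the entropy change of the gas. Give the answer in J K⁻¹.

ΔS = nC_p ln(T₂/T₁) − nR ln(P₂/P₁), with C_p = 7R/2 = 29.1 J mol⁻¹ K⁻¹ for a diatomic ideal gas.
ΔS = 4.94 × [29.1 × ln(240/274) − 8.314 × ln(1130/270)] = -77.8 J/K.

ΔS = -77.8 J/K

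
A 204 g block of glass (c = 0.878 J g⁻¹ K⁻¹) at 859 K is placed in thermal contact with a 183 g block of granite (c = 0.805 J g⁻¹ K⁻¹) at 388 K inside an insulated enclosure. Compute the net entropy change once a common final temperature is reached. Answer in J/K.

ΔS_total = 24.3 J/K

Energy balance: T_f = (m₁c₁T₁ + m₂c₂T₂)/(m₁c₁ + m₂c₂) = 646.44 K.
ΔS₁ = m₁c₁ ln(T_f/T₁) = 179.112 × ln(646.44/859) = -50.92 J/K.
ΔS₂ = m₂c₂ ln(T_f/T₂) = 147.315 × ln(646.44/388) = 75.2 J/K.
ΔS_total = -50.92 + 75.2 = 24.3 J/K.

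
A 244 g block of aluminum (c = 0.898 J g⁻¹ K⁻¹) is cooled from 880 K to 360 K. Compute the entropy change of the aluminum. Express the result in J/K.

ΔS = -196 J/K

ΔS = ∫dQ_rev/T = m c ln(T₂/T₁) = 244 × 0.898 × ln(360/880) = -196 J/K.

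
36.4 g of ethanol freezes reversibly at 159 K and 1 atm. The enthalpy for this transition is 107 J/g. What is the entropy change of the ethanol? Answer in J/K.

ΔS = -24.5 J/K

Heat released by the substance: Q = −mL = −36.4 × 107 = −3894.8 J.
At constant T, ΔS = Q_rev/T = −3894.8 / 159 = -24.5 J/K.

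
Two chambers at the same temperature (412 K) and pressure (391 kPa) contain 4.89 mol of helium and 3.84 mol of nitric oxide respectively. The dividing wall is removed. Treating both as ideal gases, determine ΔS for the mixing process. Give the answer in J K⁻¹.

ΔS_mix = 49.8 J/K

Mole fractions: x_A = 4.89/8.73 = 0.56, x_B = 0.44.
ΔS_mix = −R(n_A ln x_A + n_B ln x_B) = −8.314 × (4.89 ln 0.56 + 3.84 ln 0.44) = 49.8 J/K.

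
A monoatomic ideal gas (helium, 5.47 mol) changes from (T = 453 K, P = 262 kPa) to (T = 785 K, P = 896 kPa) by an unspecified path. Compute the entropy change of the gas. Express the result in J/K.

ΔS = 6.59 J/K

ΔS = nC_p ln(T₂/T₁) − nR ln(P₂/P₁), with C_p = 5R/2 = 20.79 J mol⁻¹ K⁻¹ for a monoatomic ideal gas.
ΔS = 5.47 × [20.79 × ln(785/453) − 8.314 × ln(896/262)] = 6.59 J/K.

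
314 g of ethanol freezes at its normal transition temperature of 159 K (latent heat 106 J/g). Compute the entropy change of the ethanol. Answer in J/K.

Heat released by the substance: Q = −mL = −314 × 106 = −33284 J.
At constant T, ΔS = Q_rev/T = −33284 / 159 = -209 J/K.

ΔS = -209 J/K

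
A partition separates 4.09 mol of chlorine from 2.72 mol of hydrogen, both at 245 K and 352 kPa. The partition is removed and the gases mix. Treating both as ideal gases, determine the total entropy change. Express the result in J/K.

Mole fractions: x_A = 4.09/6.81 = 0.601, x_B = 0.399.
ΔS_mix = −R(n_A ln x_A + n_B ln x_B) = −8.314 × (4.09 ln 0.601 + 2.72 ln 0.399) = 38.1 J/K.

ΔS_mix = 38.1 J/K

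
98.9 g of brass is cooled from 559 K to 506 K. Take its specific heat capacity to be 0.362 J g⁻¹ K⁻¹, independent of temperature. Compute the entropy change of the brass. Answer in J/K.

ΔS = -3.57 J/K

ΔS = ∫dQ_rev/T = m c ln(T₂/T₁) = 98.9 × 0.362 × ln(506/559) = -3.57 J/K.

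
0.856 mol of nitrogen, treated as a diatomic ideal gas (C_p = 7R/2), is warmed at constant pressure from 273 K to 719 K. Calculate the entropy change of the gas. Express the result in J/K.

ΔS = 24.1 J/K

At constant pressure, ΔS = nC_p ln(T₂/T₁) with C_p = 7R/2 = 29.1 J mol⁻¹ K⁻¹.
ΔS = 0.856 × 29.1 × ln(719/273) = 24.1 J/K.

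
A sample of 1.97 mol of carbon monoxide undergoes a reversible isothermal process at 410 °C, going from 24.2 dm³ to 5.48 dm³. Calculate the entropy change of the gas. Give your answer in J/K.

For an isothermal ideal gas ΔS_gas = nR ln(V₂/V₁) = 1.97 × 8.314 × ln(5.48/24.2) = -24.3 J/K.

ΔS_gas = -24.3 J/K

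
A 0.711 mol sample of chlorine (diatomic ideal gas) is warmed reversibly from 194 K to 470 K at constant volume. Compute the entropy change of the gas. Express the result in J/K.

At constant volume, ΔS = nC_V ln(T₂/T₁) with C_V = 5R/2 = 20.79 J mol⁻¹ K⁻¹.
ΔS = 0.711 × 20.79 × ln(470/194) = 13.1 J/K.

ΔS = 13.1 J/K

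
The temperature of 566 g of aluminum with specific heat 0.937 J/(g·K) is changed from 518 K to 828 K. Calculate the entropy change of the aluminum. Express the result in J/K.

ΔS = ∫dQ_rev/T = m c ln(T₂/T₁) = 566 × 0.937 × ln(828/518) = 249 J/K.

ΔS = 249 J/K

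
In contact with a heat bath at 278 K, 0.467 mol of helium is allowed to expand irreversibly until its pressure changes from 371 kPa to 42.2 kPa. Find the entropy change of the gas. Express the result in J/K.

Entropy is a state function, so ΔS_gas depends only on the end states.
For an isothermal ideal gas ΔS_gas = nR ln(P₁/P₂) = 0.467 × 8.314 × ln(371/42.2) = 8.44 J/K.

ΔS_gas = 8.44 J/K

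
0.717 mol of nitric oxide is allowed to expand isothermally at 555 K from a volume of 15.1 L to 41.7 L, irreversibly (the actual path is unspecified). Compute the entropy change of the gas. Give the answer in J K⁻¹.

ΔS_gas = 6.06 J/K

Entropy is a state function, so ΔS_gas depends only on the end states.
For an isothermal ideal gas ΔS_gas = nR ln(V₂/V₁) = 0.717 × 8.314 × ln(41.7/15.1) = 6.06 J/K.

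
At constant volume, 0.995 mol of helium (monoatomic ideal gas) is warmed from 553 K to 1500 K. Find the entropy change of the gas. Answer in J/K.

At constant volume, ΔS = nC_V ln(T₂/T₁) with C_V = 3R/2 = 12.47 J mol⁻¹ K⁻¹.
ΔS = 0.995 × 12.47 × ln(1500/553) = 12.4 J/K.

ΔS = 12.4 J/K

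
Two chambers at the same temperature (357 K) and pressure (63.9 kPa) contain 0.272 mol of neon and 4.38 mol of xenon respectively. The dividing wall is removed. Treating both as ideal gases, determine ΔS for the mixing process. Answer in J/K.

Mole fractions: x_A = 0.272/4.65 = 0.0585, x_B = 0.942.
ΔS_mix = −R(n_A ln x_A + n_B ln x_B) = −8.314 × (0.272 ln 0.0585 + 4.38 ln 0.942) = 8.61 J/K.

ΔS_mix = 8.61 J/K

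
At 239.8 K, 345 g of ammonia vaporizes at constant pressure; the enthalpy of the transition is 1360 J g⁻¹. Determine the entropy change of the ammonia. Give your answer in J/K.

ΔS = 1960 J/K

Heat absorbed by the substance: Q = mL = 345 × 1360 = 469200 J.
At constant T, ΔS = Q_rev/T = 469200 / 239.8 = 1960 J/K.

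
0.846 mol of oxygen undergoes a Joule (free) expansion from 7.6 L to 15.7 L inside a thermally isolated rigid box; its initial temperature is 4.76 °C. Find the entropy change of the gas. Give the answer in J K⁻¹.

For an ideal gas in free expansion Q = 0 and W = 0, so T is unchanged.
Entropy is a state function; using a reversible isothermal path, ΔS_gas = nR ln(V₂/V₁) = 0.846 × 8.314 × ln(15.7/7.6) = 5.1 J/K.

ΔS_gas = 5.1 J/K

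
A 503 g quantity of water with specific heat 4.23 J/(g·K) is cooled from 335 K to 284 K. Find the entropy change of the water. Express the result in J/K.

ΔS = -351 J/K

ΔS = ∫dQ_rev/T = m c ln(T₂/T₁) = 503 × 4.23 × ln(284/335) = -351 J/K.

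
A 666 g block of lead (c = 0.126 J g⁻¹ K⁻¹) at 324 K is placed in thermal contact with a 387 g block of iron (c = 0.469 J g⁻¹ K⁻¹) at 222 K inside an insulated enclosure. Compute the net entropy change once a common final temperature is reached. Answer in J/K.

ΔS_total = 4.27 J/K

Energy balance: T_f = (m₁c₁T₁ + m₂c₂T₂)/(m₁c₁ + m₂c₂) = 254.25 K.
ΔS₁ = m₁c₁ ln(T_f/T₁) = 83.916 × ln(254.25/324) = -20.344 J/K.
ΔS₂ = m₂c₂ ln(T_f/T₂) = 181.503 × ln(254.25/222) = 24.618 J/K.
ΔS_total = -20.344 + 24.618 = 4.27 J/K.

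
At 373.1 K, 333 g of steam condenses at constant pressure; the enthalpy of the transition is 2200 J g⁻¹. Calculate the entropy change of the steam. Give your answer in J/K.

ΔS = -1960 J/K

Heat released by the substance: Q = −mL = −333 × 2200 = −732600 J.
At constant T, ΔS = Q_rev/T = −732600 / 373.1 = -1960 J/K.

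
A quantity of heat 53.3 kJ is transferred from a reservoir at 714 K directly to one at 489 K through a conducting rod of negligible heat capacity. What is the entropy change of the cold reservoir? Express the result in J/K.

The cold reservoir gains heat Q, so ΔS_cold = +Q/T_C = 53300/489 = 109 J/K.

ΔS_cold = 109 J/K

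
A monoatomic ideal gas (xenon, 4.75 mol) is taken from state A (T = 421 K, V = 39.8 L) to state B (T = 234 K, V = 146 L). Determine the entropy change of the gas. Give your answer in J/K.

ΔS = 16.5 J/K

Entropy is a state function: ΔS = nC_V ln(T₂/T₁) + nR ln(V₂/V₁), with C_V = 3R/2 = 12.47 J mol⁻¹ K⁻¹ for a monoatomic ideal gas.
ΔS = 4.75 × [12.47 × ln(234/421) + 8.314 × ln(146/39.8)] = 16.5 J/K.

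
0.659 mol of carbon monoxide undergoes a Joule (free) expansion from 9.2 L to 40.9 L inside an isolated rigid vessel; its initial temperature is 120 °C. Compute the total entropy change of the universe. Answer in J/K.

ΔS_universe = 8.17 J/K

No heat is exchanged and no work is done, so the ideal-gas temperature stays constant.
Entropy is a state function; using a reversible isothermal path, ΔS_gas = nR ln(V₂/V₁) = 0.659 × 8.314 × ln(40.9/9.2) = 8.17 J/K.
The insulated surroundings exchange no heat, so ΔS_surr = 0 and ΔS_universe = ΔS_gas.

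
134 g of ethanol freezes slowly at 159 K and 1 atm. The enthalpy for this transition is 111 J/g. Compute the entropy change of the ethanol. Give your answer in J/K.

ΔS = -93.5 J/K

Heat released by the substance: Q = −mL = −134 × 111 = −14874 J.
At constant T, ΔS = Q_rev/T = −14874 / 159 = -93.5 J/K.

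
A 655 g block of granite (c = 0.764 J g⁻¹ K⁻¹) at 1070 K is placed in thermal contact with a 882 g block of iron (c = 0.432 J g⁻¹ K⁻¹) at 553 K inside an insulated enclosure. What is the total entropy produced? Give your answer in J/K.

Energy balance: T_f = (m₁c₁T₁ + m₂c₂T₂)/(m₁c₁ + m₂c₂) = 846.52 K.
ΔS₁ = m₁c₁ ln(T_f/T₁) = 500.42 × ln(846.52/1070) = -117.2 J/K.
ΔS₂ = m₂c₂ ln(T_f/T₂) = 381.024 × ln(846.52/553) = 162.2 J/K.
ΔS_total = -117.2 + 162.2 = 45 J/K.

ΔS_total = 45 J/K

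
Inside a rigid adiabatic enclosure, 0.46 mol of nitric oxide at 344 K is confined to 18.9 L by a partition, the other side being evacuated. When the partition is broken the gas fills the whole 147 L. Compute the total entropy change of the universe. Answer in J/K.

ΔS_universe = 7.84 J/K

No heat is exchanged and no work is done, so the ideal-gas temperature stays constant.
Entropy is a state function; using a reversible isothermal path, ΔS_gas = nR ln(V₂/V₁) = 0.46 × 8.314 × ln(147/18.9) = 7.84 J/K.
The insulated surroundings exchange no heat, so ΔS_surr = 0 and ΔS_universe = ΔS_gas.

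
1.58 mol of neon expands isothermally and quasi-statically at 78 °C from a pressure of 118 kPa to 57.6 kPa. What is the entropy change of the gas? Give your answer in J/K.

For an isothermal ideal gas ΔS_gas = nR ln(P₁/P₂) = 1.58 × 8.314 × ln(118/57.6) = 9.42 J/K.

ΔS_gas = 9.42 J/K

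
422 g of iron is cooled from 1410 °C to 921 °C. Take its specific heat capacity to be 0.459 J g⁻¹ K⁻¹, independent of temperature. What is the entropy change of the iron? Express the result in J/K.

In kelvin: T₁ = 1683.15 K, T₂ = 1194.15 K. ΔS = ∫dQ_rev/T = m c ln(T₂/T₁) = 422 × 0.459 × ln(1194.15/1683.15) = -66.5 J/K.

ΔS = -66.5 J/K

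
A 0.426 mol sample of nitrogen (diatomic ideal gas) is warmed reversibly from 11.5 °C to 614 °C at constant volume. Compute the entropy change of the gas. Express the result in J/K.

ΔS = 10.1 J/K

In kelvin: T₁ = 284.65 K, T₂ = 887.15 K. At constant volume, ΔS = nC_V ln(T₂/T₁) with C_V = 5R/2 = 20.79 J mol⁻¹ K⁻¹.
ΔS = 0.426 × 20.79 × ln(887.15/284.65) = 10.1 J/K.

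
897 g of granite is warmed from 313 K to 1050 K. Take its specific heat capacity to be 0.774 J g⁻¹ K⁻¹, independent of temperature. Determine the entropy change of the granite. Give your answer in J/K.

ΔS = 840 J/K

ΔS = ∫dQ_rev/T = m c ln(T₂/T₁) = 897 × 0.774 × ln(1050/313) = 840 J/K.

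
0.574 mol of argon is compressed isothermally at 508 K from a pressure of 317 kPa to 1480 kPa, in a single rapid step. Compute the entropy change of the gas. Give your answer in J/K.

Entropy is a state function, so ΔS_gas depends only on the end states.
For an isothermal ideal gas ΔS_gas = nR ln(P₁/P₂) = 0.574 × 8.314 × ln(317/1480) = -7.35 J/K.

ΔS_gas = -7.35 J/K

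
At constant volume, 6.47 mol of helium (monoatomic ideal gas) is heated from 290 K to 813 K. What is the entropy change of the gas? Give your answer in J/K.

At constant volume, ΔS = nC_V ln(T₂/T₁) with C_V = 3R/2 = 12.47 J mol⁻¹ K⁻¹.
ΔS = 6.47 × 12.47 × ln(813/290) = 83.2 J/K.

ΔS = 83.2 J/K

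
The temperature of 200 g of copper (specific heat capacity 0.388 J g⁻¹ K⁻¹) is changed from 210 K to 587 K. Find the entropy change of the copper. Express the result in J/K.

ΔS = ∫dQ_rev/T = m c ln(T₂/T₁) = 200 × 0.388 × ln(587/210) = 79.8 J/K.

ΔS = 79.8 J/K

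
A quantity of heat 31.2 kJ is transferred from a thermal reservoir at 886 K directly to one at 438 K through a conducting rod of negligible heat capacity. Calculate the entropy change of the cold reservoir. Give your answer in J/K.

The cold reservoir gains heat Q, so ΔS_cold = +Q/T_C = 31200/438 = 71.2 J/K.

ΔS_cold = 71.2 J/K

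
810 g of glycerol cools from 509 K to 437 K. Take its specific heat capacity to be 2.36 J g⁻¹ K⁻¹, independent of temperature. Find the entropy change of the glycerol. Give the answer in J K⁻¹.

ΔS = -292 J/K

ΔS = ∫dQ_rev/T = m c ln(T₂/T₁) = 810 × 2.36 × ln(437/509) = -292 J/K.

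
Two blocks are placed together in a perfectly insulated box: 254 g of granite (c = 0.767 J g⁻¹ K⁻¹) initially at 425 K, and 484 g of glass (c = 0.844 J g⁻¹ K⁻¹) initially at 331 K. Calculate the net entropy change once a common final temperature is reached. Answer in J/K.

ΔS_total = 4.24 J/K

Energy balance: T_f = (m₁c₁T₁ + m₂c₂T₂)/(m₁c₁ + m₂c₂) = 361.35 K.
ΔS₁ = m₁c₁ ln(T_f/T₁) = 194.818 × ln(361.35/425) = -31.6056 J/K.
ΔS₂ = m₂c₂ ln(T_f/T₂) = 408.496 × ln(361.35/331) = 35.8411 J/K.
ΔS_total = -31.6056 + 35.8411 = 4.24 J/K.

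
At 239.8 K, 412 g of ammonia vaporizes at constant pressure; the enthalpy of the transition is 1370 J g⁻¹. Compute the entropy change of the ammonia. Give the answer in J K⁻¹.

ΔS = 2350 J/K

Heat absorbed by the substance: Q = mL = 412 × 1370 = 564440 J.
At constant T, ΔS = Q_rev/T = 564440 / 239.8 = 2350 J/K.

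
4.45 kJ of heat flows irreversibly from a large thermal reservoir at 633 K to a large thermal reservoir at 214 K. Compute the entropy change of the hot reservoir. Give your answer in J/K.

ΔS_hot = -7.03 J/K

The hot reservoir loses heat Q, so ΔS_hot = −Q/T_H = −4450/633 = -7.03 J/K.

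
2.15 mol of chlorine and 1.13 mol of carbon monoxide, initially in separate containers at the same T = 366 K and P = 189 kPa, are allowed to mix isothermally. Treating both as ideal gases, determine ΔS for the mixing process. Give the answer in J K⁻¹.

ΔS_mix = 17.6 J/K

Mole fractions: x_A = 2.15/3.28 = 0.655, x_B = 0.345.
ΔS_mix = −R(n_A ln x_A + n_B ln x_B) = −8.314 × (2.15 ln 0.655 + 1.13 ln 0.345) = 17.6 J/K.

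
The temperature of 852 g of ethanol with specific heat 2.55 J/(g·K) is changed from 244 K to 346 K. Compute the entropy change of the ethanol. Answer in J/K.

ΔS = 759 J/K

ΔS = ∫dQ_rev/T = m c ln(T₂/T₁) = 852 × 2.55 × ln(346/244) = 759 J/K.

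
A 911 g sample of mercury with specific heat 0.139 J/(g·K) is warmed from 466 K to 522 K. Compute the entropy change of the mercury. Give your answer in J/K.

ΔS = ∫dQ_rev/T = m c ln(T₂/T₁) = 911 × 0.139 × ln(522/466) = 14.4 J/K.

ΔS = 14.4 J/K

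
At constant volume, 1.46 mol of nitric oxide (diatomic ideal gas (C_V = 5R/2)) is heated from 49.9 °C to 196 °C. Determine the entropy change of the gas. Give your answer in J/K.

In kelvin: T₁ = 323.05 K, T₂ = 469.15 K. At constant volume, ΔS = nC_V ln(T₂/T₁) with C_V = 5R/2 = 20.79 J mol⁻¹ K⁻¹.
ΔS = 1.46 × 20.79 × ln(469.15/323.05) = 11.3 J/K.

ΔS = 11.3 J/K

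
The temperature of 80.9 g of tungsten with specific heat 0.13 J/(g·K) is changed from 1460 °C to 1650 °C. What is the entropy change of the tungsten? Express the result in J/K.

In kelvin: T₁ = 1733.15 K, T₂ = 1923.15 K. ΔS = ∫dQ_rev/T = m c ln(T₂/T₁) = 80.9 × 0.13 × ln(1923.15/1733.15) = 1.09 J/K.

ΔS = 1.09 J/K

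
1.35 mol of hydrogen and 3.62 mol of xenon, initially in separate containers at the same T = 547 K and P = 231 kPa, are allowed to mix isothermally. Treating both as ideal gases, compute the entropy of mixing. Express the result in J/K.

ΔS_mix = 24.2 J/K

Mole fractions: x_A = 1.35/4.97 = 0.272, x_B = 0.728.
ΔS_mix = −R(n_A ln x_A + n_B ln x_B) = −8.314 × (1.35 ln 0.272 + 3.62 ln 0.728) = 24.2 J/K.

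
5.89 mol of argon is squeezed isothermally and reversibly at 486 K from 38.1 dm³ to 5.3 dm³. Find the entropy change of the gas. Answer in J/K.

ΔS_gas = -96.6 J/K

For an isothermal ideal gas ΔS_gas = nR ln(V₂/V₁) = 5.89 × 8.314 × ln(5.3/38.1) = -96.6 J/K.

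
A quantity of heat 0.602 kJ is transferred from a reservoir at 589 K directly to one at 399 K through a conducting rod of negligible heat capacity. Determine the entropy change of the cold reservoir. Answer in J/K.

The cold reservoir gains heat Q, so ΔS_cold = +Q/T_C = 602/399 = 1.51 J/K.

ΔS_cold = 1.51 J/K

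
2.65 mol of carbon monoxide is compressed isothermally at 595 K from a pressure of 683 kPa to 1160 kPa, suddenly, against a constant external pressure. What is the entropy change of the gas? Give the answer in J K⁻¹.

Entropy is a state function, so ΔS_gas depends only on the end states.
For an isothermal ideal gas ΔS_gas = nR ln(P₁/P₂) = 2.65 × 8.314 × ln(683/1160) = -11.7 J/K.

ΔS_gas = -11.7 J/K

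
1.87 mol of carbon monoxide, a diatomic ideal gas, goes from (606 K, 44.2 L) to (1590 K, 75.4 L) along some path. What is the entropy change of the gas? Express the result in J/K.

ΔS = 45.8 J/K

Entropy is a state function: ΔS = nC_V ln(T₂/T₁) + nR ln(V₂/V₁), with C_V = 5R/2 = 20.79 J mol⁻¹ K⁻¹ for a diatomic ideal gas.
ΔS = 1.87 × [20.79 × ln(1590/606) + 8.314 × ln(75.4/44.2)] = 45.8 J/K.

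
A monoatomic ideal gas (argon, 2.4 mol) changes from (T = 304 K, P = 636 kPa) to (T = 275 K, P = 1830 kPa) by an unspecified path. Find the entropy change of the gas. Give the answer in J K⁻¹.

ΔS = -26.1 J/K

ΔS = nC_p ln(T₂/T₁) − nR ln(P₂/P₁), with C_p = 5R/2 = 20.79 J mol⁻¹ K⁻¹ for a monoatomic ideal gas.
ΔS = 2.4 × [20.79 × ln(275/304) − 8.314 × ln(1830/636)] = -26.1 J/K.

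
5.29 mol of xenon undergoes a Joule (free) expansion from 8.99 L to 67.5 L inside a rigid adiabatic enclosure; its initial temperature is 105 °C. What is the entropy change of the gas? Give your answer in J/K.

No heat is exchanged and no work is done, so the ideal-gas temperature stays constant.
Entropy is a state function; using a reversible isothermal path, ΔS_gas = nR ln(V₂/V₁) = 5.29 × 8.314 × ln(67.5/8.99) = 88.7 J/K.

ΔS_gas = 88.7 J/K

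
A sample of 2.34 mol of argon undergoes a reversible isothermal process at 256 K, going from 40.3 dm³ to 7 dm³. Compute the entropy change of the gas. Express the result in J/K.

ΔS_gas = -34.1 J/K

For an isothermal ideal gas ΔS_gas = nR ln(V₂/V₁) = 2.34 × 8.314 × ln(7/40.3) = -34.1 J/K.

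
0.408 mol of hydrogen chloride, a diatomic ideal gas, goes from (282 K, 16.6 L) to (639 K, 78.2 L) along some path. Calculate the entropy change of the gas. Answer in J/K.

Entropy is a state function: ΔS = nC_V ln(T₂/T₁) + nR ln(V₂/V₁), with C_V = 5R/2 = 20.79 J mol⁻¹ K⁻¹ for a diatomic ideal gas.
ΔS = 0.408 × [20.79 × ln(639/282) + 8.314 × ln(78.2/16.6)] = 12.2 J/K.

ΔS = 12.2 J/K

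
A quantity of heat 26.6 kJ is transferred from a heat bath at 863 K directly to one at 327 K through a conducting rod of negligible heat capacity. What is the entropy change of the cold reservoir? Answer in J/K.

The cold reservoir gains heat Q, so ΔS_cold = +Q/T_C = 26600/327 = 81.3 J/K.

ΔS_cold = 81.3 J/K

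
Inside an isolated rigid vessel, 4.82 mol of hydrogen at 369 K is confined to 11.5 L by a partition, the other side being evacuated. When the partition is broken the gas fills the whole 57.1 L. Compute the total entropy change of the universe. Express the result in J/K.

For an ideal gas in free expansion Q = 0 and W = 0, so T is unchanged.
Entropy is a state function; using a reversible isothermal path, ΔS_gas = nR ln(V₂/V₁) = 4.82 × 8.314 × ln(57.1/11.5) = 64.2 J/K.
The insulated surroundings exchange no heat, so ΔS_surr = 0 and ΔS_universe = ΔS_gas.

ΔS_universe = 64.2 J/K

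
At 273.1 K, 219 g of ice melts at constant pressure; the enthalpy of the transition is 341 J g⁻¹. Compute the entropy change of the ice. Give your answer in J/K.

ΔS = 273 J/K

Heat absorbed by the substance: Q = mL = 219 × 341 = 74679 J.
At constant T, ΔS = Q_rev/T = 74679 / 273.1 = 273 J/K.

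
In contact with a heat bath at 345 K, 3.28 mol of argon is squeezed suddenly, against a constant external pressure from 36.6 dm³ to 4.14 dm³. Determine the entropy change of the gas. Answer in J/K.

ΔS_gas = -59.4 J/K

Entropy is a state function, so ΔS_gas depends only on the end states.
For an isothermal ideal gas ΔS_gas = nR ln(V₂/V₁) = 3.28 × 8.314 × ln(4.14/36.6) = -59.4 J/K.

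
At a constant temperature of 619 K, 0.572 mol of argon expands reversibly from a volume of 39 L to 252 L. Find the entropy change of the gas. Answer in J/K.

For an isothermal ideal gas ΔS_gas = nR ln(V₂/V₁) = 0.572 × 8.314 × ln(252/39) = 8.87 J/K.

ΔS_gas = 8.87 J/K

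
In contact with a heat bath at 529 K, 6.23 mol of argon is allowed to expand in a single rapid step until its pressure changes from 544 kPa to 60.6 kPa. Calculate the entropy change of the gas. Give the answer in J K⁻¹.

ΔS_gas = 114 J/K

Entropy is a state function, so ΔS_gas depends only on the end states.
For an isothermal ideal gas ΔS_gas = nR ln(P₁/P₂) = 6.23 × 8.314 × ln(544/60.6) = 114 J/K.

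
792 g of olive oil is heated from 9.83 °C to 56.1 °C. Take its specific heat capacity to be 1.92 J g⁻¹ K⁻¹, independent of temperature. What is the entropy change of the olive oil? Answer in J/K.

ΔS = 230 J/K

In kelvin: T₁ = 282.98 K, T₂ = 329.25 K. ΔS = ∫dQ_rev/T = m c ln(T₂/T₁) = 792 × 1.92 × ln(329.25/282.98) = 230 J/K.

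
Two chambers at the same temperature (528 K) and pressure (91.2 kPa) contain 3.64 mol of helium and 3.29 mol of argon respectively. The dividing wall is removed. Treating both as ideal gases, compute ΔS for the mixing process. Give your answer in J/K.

ΔS_mix = 39.9 J/K

Mole fractions: x_A = 3.64/6.93 = 0.525, x_B = 0.475.
ΔS_mix = −R(n_A ln x_A + n_B ln x_B) = −8.314 × (3.64 ln 0.525 + 3.29 ln 0.475) = 39.9 J/K.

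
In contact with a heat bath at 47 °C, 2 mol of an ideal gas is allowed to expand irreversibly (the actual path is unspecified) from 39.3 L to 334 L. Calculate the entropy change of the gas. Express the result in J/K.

ΔS_gas = 35.6 J/K

Entropy is a state function, so ΔS_gas depends only on the end states.
For an isothermal ideal gas ΔS_gas = nR ln(V₂/V₁) = 2 × 8.314 × ln(334/39.3) = 35.6 J/K.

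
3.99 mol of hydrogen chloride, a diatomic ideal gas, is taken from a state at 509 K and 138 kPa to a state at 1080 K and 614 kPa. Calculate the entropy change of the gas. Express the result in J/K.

ΔS = nC_p ln(T₂/T₁) − nR ln(P₂/P₁), with C_p = 7R/2 = 29.1 J mol⁻¹ K⁻¹ for a diatomic ideal gas.
ΔS = 3.99 × [29.1 × ln(1080/509) − 8.314 × ln(614/138)] = 37.8 J/K.

ΔS = 37.8 J/K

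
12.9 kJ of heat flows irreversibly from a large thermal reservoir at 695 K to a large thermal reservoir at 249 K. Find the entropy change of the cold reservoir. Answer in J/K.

ΔS_cold = 51.8 J/K

The cold reservoir gains heat Q, so ΔS_cold = +Q/T_C = 12900/249 = 51.8 J/K.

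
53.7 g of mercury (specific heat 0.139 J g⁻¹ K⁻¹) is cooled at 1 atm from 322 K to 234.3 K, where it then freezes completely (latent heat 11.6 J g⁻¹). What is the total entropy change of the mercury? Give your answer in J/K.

Cooling step: ΔS₁ = m c ln(T_tr/T_i) = 53.7 × 0.139 × ln(234.3/322) = -2.373 J/K.
Phase change: ΔS₂ = −mL/T_tr = −53.7 × 11.6 / 234.3 = -2.659 J/K.
ΔS_total = (-2.373) + (-2.659) = -5.03 J/K.

ΔS = -5.03 J/K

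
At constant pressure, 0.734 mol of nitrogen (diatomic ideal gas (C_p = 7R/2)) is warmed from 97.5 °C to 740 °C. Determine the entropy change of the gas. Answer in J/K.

In kelvin: T₁ = 370.65 K, T₂ = 1013.15 K. At constant pressure, ΔS = nC_p ln(T₂/T₁) with C_p = 7R/2 = 29.1 J mol⁻¹ K⁻¹.
ΔS = 0.734 × 29.1 × ln(1013.15/370.65) = 21.5 J/K.

ΔS = 21.5 J/K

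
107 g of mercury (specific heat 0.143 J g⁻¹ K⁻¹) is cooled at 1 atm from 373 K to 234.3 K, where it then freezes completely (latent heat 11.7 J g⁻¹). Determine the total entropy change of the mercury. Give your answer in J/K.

Cooling step: ΔS₁ = m c ln(T_tr/T_i) = 107 × 0.143 × ln(234.3/373) = -7.115 J/K.
Phase change: ΔS₂ = −mL/T_tr = −107 × 11.7 / 234.3 = -5.343 J/K.
ΔS_total = (-7.115) + (-5.343) = -12.5 J/K.

ΔS = -12.5 J/K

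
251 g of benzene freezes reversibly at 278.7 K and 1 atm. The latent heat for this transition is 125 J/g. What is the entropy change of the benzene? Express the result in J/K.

ΔS = -113 J/K

Heat released by the substance: Q = −mL = −251 × 125 = −31375 J.
At constant T, ΔS = Q_rev/T = −31375 / 278.7 = -113 J/K.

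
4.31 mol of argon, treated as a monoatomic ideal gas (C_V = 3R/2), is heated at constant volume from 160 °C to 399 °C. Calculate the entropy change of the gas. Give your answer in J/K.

In kelvin: T₁ = 433.15 K, T₂ = 672.15 K. At constant volume, ΔS = nC_V ln(T₂/T₁) with C_V = 3R/2 = 12.47 J mol⁻¹ K⁻¹.
ΔS = 4.31 × 12.47 × ln(672.15/433.15) = 23.6 J/K.

ΔS = 23.6 J/K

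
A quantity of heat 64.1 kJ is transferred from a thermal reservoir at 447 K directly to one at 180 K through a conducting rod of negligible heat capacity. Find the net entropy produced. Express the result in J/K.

ΔS_hot = −Q/T_H = −64100/447 = -143.4 J/K and ΔS_cold = +Q/T_C = 64100/180 = 356.1 J/K.
ΔS_total = -143.4 + 356.1 = 213 J/K, positive as the second law requires.

ΔS_total = 213 J/K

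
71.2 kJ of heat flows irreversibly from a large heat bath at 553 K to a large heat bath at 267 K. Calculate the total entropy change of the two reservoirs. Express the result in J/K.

ΔS_hot = −Q/T_H = −71200/553 = -128.8 J/K and ΔS_cold = +Q/T_C = 71200/267 = 266.7 J/K.
ΔS_total = -128.8 + 266.7 = 138 J/K, positive as the second law requires.

ΔS_total = 138 J/K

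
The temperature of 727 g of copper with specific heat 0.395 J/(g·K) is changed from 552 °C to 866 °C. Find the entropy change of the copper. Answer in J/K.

In kelvin: T₁ = 825.15 K, T₂ = 1139.15 K. ΔS = ∫dQ_rev/T = m c ln(T₂/T₁) = 727 × 0.395 × ln(1139.15/825.15) = 92.6 J/K.

ΔS = 92.6 J/K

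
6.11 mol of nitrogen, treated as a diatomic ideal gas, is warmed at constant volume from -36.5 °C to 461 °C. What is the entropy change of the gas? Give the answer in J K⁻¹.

In kelvin: T₁ = 236.65 K, T₂ = 734.15 K. At constant volume, ΔS = nC_V ln(T₂/T₁) with C_V = 5R/2 = 20.79 J mol⁻¹ K⁻¹.
ΔS = 6.11 × 20.79 × ln(734.15/236.65) = 144 J/K.

ΔS = 144 J/K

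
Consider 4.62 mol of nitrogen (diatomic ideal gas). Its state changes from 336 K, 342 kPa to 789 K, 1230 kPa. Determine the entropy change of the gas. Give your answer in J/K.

ΔS = 65.6 J/K

ΔS = nC_p ln(T₂/T₁) − nR ln(P₂/P₁), with C_p = 7R/2 = 29.1 J mol⁻¹ K⁻¹ for a diatomic ideal gas.
ΔS = 4.62 × [29.1 × ln(789/336) − 8.314 × ln(1230/342)] = 65.6 J/K.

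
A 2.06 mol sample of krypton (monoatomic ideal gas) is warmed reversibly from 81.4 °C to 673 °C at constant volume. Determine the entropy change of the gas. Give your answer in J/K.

In kelvin: T₁ = 354.55 K, T₂ = 946.15 K. At constant volume, ΔS = nC_V ln(T₂/T₁) with C_V = 3R/2 = 12.47 J mol⁻¹ K⁻¹.
ΔS = 2.06 × 12.47 × ln(946.15/354.55) = 25.2 J/K.

ΔS = 25.2 J/K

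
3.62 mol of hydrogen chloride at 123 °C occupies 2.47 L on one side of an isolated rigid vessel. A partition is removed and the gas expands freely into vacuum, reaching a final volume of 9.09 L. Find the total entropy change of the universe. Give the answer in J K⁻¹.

ΔS_universe = 39.2 J/K

For an ideal gas in free expansion Q = 0 and W = 0, so T is unchanged.
Entropy is a state function; using a reversible isothermal path, ΔS_gas = nR ln(V₂/V₁) = 3.62 × 8.314 × ln(9.09/2.47) = 39.2 J/K.
The insulated surroundings exchange no heat, so ΔS_surr = 0 and ΔS_universe = ΔS_gas.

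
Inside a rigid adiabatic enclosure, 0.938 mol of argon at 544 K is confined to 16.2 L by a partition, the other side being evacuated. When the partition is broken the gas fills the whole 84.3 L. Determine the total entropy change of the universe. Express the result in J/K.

No heat is exchanged and no work is done, so the ideal-gas temperature stays constant.
Entropy is a state function; using a reversible isothermal path, ΔS_gas = nR ln(V₂/V₁) = 0.938 × 8.314 × ln(84.3/16.2) = 12.9 J/K.
The insulated surroundings exchange no heat, so ΔS_surr = 0 and ΔS_universe = ΔS_gas.

ΔS_universe = 12.9 J/K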